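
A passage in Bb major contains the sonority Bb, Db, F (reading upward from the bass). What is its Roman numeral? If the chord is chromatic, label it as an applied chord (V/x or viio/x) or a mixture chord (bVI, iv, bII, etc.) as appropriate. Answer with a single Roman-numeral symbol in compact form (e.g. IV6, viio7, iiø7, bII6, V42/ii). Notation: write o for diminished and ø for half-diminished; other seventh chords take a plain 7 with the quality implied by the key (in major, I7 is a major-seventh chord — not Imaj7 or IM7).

i

Stacked in thirds the chord is Bb-Db-F: a minor triad on Bb.
Bb is the first degree of Bb major. This is the minor tonic, borrowed from the parallel minor.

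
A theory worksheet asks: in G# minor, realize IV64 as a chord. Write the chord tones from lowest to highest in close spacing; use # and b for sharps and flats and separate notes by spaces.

G# C# E#

IV64 is the major subdominant, borrowed from the parallel major. In G# minor that root is C#.
So the chord is C#-E#-G#.
With the 64 figure the chord is in second inversion; from the bass G# upward in close position it reads G#-C#-E#.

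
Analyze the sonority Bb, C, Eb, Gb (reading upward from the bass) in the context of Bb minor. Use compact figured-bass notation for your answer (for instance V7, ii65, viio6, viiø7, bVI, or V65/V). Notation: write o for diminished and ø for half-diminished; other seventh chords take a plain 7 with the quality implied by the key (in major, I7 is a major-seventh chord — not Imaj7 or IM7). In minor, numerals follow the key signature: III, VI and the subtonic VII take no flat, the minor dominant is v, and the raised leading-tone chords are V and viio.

Stacked in thirds the chord is C-Eb-Gb-Bb: a half-diminished seventh chord on C.
In Bb minor, C is the supertonic; the diatonic half-diminished seventh chord there is iiø7.
With Bb in the bass the chord is in third inversion, so the figured bass is 42.

iiø42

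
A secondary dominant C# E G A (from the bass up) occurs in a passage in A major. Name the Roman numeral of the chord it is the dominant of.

IV

The chord is a dominant seventh chord on A.
A dominant resolves down a perfect fifth: A → D. In A major, D is scale degree 4, i.e. IV.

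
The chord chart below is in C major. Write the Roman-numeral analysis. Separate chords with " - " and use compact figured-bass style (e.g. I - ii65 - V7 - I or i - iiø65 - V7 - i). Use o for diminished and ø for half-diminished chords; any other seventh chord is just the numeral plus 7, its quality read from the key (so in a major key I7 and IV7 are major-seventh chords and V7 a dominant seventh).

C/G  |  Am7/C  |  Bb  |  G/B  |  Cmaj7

C/G: root C is the tonic; major triad there is I64.
Am7/C: root A is the submediant; minor seventh chord there is vi65.
Bb: Bb with this quality isn't in the key; it's bVII, borrowed from the parallel minor.
G/B has root G, degree 5 in C major, so V6.
Cmaj7: root C is the tonic; major seventh chord there is I7.

I64 - vi65 - bVII - V6 - I7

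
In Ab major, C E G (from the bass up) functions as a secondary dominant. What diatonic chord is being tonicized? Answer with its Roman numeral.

vi

The chord is a major triad on C.
A dominant resolves down a perfect fifth: C → F. In Ab major, F is scale degree 6, i.e. vi.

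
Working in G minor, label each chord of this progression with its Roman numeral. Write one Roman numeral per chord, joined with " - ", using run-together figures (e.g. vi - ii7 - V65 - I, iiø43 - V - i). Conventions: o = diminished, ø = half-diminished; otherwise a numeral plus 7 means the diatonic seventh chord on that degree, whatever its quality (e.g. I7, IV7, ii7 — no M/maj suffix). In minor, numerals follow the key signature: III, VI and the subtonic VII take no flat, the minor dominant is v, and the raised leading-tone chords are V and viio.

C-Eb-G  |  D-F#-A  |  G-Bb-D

iv - V - i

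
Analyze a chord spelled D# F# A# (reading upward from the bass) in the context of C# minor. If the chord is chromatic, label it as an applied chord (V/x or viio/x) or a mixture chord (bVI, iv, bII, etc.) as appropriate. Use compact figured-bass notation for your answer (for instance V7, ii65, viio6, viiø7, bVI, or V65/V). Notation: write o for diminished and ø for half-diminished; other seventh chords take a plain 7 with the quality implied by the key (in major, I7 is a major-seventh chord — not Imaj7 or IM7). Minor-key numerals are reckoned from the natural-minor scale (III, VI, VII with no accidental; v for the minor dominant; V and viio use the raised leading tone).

The pitches D#-F#-A# form a minor triad rooted on D#.
D# is the second degree of C# minor. This is the minor supertonic, borrowed from the parallel major (the Dorian ii).

ii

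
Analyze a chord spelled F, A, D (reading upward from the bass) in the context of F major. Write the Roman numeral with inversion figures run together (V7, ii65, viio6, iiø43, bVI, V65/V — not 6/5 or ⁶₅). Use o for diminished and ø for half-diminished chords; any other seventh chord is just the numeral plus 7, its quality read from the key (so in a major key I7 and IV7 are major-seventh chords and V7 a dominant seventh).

The pitches D-F-A form a minor triad rooted on D.
In F major, D is the submediant; the diatonic minor triad there is vi.
With F in the bass the chord is in first inversion, so the figured bass is 6.

vi6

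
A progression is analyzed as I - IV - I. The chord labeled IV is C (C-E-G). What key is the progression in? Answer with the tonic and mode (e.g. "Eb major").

G major

The anchor chord is a major triad on C, labeled IV.
IV on C implies C is the subdominant; that puts the tonic at G, and the uppercase numeral fits major mode.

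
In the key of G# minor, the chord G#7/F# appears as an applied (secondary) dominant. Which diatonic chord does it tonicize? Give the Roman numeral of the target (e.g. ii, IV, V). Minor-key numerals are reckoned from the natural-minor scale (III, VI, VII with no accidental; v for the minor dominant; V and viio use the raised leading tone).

iv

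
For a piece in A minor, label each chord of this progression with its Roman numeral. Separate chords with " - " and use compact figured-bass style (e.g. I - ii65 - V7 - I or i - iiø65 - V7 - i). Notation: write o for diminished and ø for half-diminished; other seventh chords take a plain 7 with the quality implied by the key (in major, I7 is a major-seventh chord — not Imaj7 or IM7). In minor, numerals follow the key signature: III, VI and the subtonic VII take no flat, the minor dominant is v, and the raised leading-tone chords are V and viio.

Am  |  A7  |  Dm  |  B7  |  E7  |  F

i - V7/iv - iv - V7/V - V7 - VI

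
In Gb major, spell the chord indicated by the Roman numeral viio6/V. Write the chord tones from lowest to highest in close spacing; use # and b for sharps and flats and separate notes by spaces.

The slash marks an applied leading-tone chord: viio of V. In Gb major, V is Db, so the leading tone to it is C, a half step below.
Building a diminished triad on C gives C-Eb-Gb.
The figured bass 6 indicates first inversion, placing the third (Eb) in the bass: Eb-Gb-C.

Eb Gb C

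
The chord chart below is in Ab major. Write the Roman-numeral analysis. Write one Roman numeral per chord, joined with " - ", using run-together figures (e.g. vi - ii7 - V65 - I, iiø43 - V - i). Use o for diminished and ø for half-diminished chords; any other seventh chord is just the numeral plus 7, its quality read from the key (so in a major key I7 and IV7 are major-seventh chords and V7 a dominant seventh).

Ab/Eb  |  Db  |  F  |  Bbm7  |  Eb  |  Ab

I64 - IV - V/ii - ii7 - V - I

Ab/Eb: root Ab is the tonic; major triad there is I64.
Db: major triad on Db = scale degree 4 → IV.
F is the secondary dominant of ii (major triad on F): V/ii.
Bbm7: minor seventh chord on Bb = scale degree 2 → ii7.
Eb: root Eb is the dominant; major triad there is V.
Ab: root Ab is the tonic; major triad there is I.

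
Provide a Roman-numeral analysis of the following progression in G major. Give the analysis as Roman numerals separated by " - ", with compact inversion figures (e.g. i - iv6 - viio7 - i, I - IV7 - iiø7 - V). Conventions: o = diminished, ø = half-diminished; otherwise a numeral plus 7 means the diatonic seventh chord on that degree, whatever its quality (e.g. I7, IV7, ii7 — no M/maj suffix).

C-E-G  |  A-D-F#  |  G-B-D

C-E-G: major triad on C = scale degree 4 → IV.
A-D-F#: root D is the dominant; major triad there is V64.
G-B-D: major triad on G = scale degree 1 → I.

IV - V64 - I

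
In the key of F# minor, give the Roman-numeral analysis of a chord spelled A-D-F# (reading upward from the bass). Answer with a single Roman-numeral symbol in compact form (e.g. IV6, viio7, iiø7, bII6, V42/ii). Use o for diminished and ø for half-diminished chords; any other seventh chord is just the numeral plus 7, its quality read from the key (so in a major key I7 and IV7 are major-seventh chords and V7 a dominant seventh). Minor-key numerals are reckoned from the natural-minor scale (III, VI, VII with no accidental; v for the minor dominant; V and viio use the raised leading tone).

The pitches D-F#-A form a major triad rooted on D.
In F# minor, D is the submediant; the diatonic major triad there is VI.
With A in the bass the chord is in second inversion, so the figured bass is 64.

VI64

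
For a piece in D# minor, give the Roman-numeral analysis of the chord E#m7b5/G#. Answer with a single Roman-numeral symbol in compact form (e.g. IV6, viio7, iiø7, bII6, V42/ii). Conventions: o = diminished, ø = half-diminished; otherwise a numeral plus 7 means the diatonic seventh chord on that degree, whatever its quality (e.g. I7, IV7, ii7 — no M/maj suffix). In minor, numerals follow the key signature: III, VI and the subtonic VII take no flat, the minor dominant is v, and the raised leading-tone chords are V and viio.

iiø65

Stacked in thirds the chord is E#-G#-B-D#: a half-diminished seventh chord on E#.
E# is scale degree 2 in D# minor, and a half-diminished seventh chord on that degree is written iiø7.
With G# in the bass the chord is in first inversion, so the figured bass is 65.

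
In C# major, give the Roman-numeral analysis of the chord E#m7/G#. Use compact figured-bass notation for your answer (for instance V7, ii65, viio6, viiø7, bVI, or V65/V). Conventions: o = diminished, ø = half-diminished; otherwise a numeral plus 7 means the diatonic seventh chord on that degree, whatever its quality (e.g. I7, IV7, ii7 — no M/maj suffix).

The pitches E#-G#-B#-D# form a minor seventh chord rooted on E#.
E# is scale degree 3 in C# major, and a minor seventh chord on that degree is written iii7.
With G# in the bass the chord is in first inversion, so the figured bass is 65.

iii65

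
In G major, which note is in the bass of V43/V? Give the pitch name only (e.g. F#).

The applied chord V43/V is rooted on A: A-C#-E-G.
The figure 43 means second inversion — the fifth is in the bass.

E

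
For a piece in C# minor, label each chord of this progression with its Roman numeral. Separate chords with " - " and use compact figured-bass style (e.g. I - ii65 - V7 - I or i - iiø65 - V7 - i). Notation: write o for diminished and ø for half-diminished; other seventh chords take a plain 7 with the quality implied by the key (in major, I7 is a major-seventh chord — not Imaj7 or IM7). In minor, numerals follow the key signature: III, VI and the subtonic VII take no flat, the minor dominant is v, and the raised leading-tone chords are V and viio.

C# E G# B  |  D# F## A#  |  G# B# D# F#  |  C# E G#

i7 - V/V - V7 - i

C#-E-G#-B has root C#, degree 1 in C# minor, so i7.
D#-F##-A# is the secondary dominant of V (major triad on D#): V/V.
G#-B#-D#-F# has root G#, degree 5 in C# minor, so V7.
C#-E-G#: minor triad on C# = scale degree 1 → i.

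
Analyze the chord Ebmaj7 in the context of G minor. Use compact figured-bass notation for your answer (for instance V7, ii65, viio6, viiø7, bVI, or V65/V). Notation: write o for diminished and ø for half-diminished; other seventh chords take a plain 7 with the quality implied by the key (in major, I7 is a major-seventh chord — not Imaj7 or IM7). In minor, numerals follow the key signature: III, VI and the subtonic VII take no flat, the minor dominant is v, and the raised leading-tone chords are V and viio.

Stacked in thirds the chord is Eb-G-Bb-D: a major seventh chord on Eb.
In G minor, Eb is the submediant; the diatonic major seventh chord there is VI7.

VI7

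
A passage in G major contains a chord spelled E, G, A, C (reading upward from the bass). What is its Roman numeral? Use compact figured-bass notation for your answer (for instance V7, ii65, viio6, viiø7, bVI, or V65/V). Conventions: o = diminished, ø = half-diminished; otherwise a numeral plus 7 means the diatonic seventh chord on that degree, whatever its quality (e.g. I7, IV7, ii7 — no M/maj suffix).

ii43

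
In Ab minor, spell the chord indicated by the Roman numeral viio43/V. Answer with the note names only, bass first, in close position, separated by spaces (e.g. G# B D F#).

Ab Cb D F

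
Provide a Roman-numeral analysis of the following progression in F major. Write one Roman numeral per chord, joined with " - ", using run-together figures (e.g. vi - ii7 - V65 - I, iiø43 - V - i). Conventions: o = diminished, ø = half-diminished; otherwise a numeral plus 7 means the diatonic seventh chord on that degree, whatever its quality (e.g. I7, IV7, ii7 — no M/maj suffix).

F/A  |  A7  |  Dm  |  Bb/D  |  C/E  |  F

F/A: root F is the tonic; major triad there is I6.
A7 is the secondary dominant of vi (dominant seventh chord on A): V7/vi.
Dm: root D is the submediant; minor triad there is vi.
Bb/D: major triad on Bb = scale degree 4 → IV6.
C/E has root C, degree 5 in F major, so V6.
F: root F is the tonic; major triad there is I.

I6 - V7/vi - vi - IV6 - V6 - I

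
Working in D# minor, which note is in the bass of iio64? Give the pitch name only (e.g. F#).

B

iio in D# minor has root E#; the chord is E#-G#-B.
The figure 64 means second inversion — the fifth is in the bass.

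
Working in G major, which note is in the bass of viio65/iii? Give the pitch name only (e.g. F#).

C#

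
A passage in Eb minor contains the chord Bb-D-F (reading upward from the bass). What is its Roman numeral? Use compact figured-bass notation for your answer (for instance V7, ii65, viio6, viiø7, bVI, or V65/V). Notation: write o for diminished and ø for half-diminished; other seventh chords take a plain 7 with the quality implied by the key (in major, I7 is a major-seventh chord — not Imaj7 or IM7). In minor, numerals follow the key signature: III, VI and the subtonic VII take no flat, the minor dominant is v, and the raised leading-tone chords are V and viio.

V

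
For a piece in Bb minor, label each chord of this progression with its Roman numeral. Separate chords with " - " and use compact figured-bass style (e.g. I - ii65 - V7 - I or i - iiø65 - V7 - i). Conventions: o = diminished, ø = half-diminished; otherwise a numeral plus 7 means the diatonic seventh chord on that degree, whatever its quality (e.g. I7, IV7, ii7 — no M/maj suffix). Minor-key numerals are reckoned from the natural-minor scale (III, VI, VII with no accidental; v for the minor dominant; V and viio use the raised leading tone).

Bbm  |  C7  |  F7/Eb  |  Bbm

i - V7/V - V42 - i

Bbm: minor triad on Bb = scale degree 1 → i.
C7: chromatic; C is V of V, so V7/V.
F7/Eb: root F is the dominant; dominant seventh chord there is V42.
Bbm: root Bb is the tonic; minor triad there is i.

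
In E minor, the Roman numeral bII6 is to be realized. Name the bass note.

A

bII in E minor has root F; the chord is F-A-C.
The figure 6 means first inversion — the third is in the bass.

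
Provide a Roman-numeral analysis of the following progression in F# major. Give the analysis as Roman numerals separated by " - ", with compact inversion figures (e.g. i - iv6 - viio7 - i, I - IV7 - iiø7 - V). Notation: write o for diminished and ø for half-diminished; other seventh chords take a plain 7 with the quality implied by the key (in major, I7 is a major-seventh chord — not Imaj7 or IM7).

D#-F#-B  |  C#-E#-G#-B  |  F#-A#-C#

D#-F#-B has root B, degree 4 in F# major, so IV6.
C#-E#-G#-B: dominant seventh chord on C# = scale degree 5 → V7.
F#-A#-C#: root F# is the tonic; major triad there is I.

IV6 - V7 - I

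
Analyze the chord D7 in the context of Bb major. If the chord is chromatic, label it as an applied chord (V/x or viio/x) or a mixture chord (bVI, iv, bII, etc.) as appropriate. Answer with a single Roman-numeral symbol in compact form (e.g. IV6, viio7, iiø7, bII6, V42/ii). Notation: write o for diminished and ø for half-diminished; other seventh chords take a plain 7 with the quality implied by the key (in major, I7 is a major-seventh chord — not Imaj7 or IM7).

Stacked in thirds the chord is D-F#-A-C: a dominant seventh chord on D.
D is not a diatonic chord root with this quality in Bb major, but it lies a perfect fifth above G (vi), so the chord functions as an applied dominant of vi.

V7/vi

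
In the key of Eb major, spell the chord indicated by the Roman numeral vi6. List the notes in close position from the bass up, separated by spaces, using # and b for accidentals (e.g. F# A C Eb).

In Eb major, the sixth degree is C, and the diatonic chord built there is a minor triad.
Stacking thirds from C gives C-Eb-G.
The figured bass 6 indicates first inversion, placing the third (Eb) in the bass: Eb-G-C.

Eb G C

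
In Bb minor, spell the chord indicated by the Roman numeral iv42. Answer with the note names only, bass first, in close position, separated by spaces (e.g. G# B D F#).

In Bb minor, scale degree 4 is Eb, and the diatonic chord built there is a minor seventh chord.
Stacking thirds from Eb gives Eb-Gb-Bb-Db.
The figured bass 42 indicates third inversion, placing the seventh (Db) in the bass: Db-Eb-Gb-Bb.

Db Eb Gb Bb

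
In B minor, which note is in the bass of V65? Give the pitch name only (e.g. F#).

V in B minor has root F#; the chord is F#-A#-C#-E.
The figure 65 means first inversion — the third is in the bass.

A#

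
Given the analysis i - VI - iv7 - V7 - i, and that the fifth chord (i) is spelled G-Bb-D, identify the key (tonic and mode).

G minor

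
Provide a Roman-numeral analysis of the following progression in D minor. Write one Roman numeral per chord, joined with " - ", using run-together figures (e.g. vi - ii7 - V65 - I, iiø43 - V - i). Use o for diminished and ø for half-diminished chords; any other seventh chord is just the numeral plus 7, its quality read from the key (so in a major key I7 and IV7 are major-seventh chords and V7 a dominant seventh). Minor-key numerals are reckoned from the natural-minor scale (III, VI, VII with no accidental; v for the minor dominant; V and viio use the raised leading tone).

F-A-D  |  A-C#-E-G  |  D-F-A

F-A-D: root D is the tonic; minor triad there is i6.
A-C#-E-G has root A, degree 5 in D minor, so V7.
D-F-A has root D, degree 1 in D minor, so i.

i6 - V7 - i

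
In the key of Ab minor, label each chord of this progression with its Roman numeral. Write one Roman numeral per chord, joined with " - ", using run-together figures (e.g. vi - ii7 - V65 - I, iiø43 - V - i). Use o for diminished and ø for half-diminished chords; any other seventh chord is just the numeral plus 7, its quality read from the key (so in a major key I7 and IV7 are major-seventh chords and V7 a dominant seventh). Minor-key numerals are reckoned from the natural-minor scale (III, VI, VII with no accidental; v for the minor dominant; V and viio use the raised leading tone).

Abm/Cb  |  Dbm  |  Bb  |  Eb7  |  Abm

i6 - iv - V/V - V7 - i

Abm/Cb: root Ab is the tonic; minor triad there is i6.
Dbm: root Db is the subdominant; minor triad there is iv.
Bb: chromatic; Bb is V of V, so V/V.
Eb7: root Eb is the dominant; dominant seventh chord there is V7.
Abm: root Ab is the tonic; minor triad there is i.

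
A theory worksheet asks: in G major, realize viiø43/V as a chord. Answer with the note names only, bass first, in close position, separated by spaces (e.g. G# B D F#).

viiø43/V is a secondary leading-tone chord. The target V is D in G major; the applied chord is rooted a semitone below, on C#.
Building a half-diminished seventh chord on C# gives C#-E-G-B.
With the 43 figure the chord is in second inversion; from the bass G upward in close position it reads G-B-C#-E.

G B C# E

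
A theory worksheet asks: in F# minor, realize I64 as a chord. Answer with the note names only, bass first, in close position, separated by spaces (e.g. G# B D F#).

I64 is the major tonic (Picardy third), borrowed from the parallel major. In F# minor that root is F#.
So the chord is F#-A#-C#.
With the 64 figure the chord is in second inversion; from the bass C# upward in close position it reads C#-F#-A#.

C# F# A#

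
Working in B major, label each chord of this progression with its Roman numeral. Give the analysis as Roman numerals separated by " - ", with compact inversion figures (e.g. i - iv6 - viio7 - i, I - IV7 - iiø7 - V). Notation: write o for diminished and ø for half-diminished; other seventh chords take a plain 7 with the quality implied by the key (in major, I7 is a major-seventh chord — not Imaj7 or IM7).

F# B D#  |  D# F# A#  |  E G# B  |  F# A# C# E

I64 - iii - IV - V7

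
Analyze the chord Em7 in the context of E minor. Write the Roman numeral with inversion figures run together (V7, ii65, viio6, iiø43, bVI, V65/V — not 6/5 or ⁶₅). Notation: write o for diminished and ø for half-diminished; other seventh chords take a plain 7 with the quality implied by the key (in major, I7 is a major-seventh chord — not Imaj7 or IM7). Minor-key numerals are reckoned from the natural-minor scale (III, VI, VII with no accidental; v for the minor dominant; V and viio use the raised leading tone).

The pitches E-G-B-D form a minor seventh chord rooted on E.
E is scale degree 1 in E minor, and a minor seventh chord on that degree is written i7.

i7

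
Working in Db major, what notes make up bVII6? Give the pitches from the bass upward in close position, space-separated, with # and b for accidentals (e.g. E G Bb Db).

Eb Gb Cb

Scale degree 7 in Db major is C; lowering it a half step gives Cb. bVII6 is a major triad on the lowered seventh degree (the subtonic), borrowed from the parallel minor.
So the chord is Cb-Eb-Gb.
With the 6 figure the chord is in first inversion; from the bass Eb upward in close position it reads Eb-Gb-Cb.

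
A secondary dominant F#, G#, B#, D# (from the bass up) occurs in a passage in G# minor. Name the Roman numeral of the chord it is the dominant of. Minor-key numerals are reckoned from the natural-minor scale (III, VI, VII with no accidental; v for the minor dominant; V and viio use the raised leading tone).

The chord is a dominant seventh chord on G#.
A dominant resolves down a perfect fifth: G# → C#. In G# minor, C# is scale degree 4, i.e. iv.

iv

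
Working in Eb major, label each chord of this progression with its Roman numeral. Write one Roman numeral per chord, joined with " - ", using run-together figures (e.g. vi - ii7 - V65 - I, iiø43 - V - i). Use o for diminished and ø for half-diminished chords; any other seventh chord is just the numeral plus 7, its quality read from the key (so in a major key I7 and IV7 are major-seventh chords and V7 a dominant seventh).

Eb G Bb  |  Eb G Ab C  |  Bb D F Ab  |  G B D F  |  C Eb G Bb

I - IV43 - V7 - V7/vi - vi7

Eb-G-Bb: major triad on Eb = scale degree 1 → I.
Eb-G-Ab-C has root Ab, degree 4 in Eb major, so IV43.
Bb-D-F-Ab has root Bb, degree 5 in Eb major, so V7.
G-B-D-F is the secondary dominant of vi (dominant seventh chord on G): V7/vi.
C-Eb-G-Bb has root C, degree 6 in Eb major, so vi7.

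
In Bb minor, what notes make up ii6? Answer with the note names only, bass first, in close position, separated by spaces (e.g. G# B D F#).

Eb G C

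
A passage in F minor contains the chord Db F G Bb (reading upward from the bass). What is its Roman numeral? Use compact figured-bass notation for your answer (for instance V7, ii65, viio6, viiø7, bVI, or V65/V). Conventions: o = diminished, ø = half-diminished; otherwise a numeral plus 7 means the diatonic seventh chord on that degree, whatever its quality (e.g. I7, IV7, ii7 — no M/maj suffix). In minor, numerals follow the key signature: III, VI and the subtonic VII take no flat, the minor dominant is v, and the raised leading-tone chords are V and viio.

iiø43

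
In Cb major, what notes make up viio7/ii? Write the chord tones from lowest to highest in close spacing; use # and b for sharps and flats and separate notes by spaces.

C Eb Gb Bbb

The slash marks an applied leading-tone chord: viio of ii. In Cb major, ii is Db, so the leading tone to it is C, a half step below.
Building a fully diminished seventh chord on C gives C-Eb-Gb-Bbb.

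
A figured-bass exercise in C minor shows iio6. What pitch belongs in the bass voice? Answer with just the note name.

iio in C minor has root D; the chord is D-F-Ab.
The figure 6 means first inversion — the third is in the bass.

F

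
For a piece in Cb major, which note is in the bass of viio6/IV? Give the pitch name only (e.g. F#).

The applied chord viio6/IV is rooted on Eb: Eb-Gb-Bbb.
The figure 6 means first inversion — the third is in the bass.

Gb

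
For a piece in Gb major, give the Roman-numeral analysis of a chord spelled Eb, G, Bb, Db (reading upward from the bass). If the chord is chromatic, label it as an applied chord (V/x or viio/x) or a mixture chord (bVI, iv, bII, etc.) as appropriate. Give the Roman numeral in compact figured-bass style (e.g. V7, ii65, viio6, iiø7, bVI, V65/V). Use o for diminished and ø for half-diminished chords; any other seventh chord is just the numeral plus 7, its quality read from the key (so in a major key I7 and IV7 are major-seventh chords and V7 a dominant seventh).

The pitches Eb-G-Bb-Db form a dominant seventh chord rooted on Eb.
Eb is not a diatonic chord root with this quality in Gb major, but it lies a perfect fifth above Ab (ii), so the chord functions as an applied dominant of ii.

V7/ii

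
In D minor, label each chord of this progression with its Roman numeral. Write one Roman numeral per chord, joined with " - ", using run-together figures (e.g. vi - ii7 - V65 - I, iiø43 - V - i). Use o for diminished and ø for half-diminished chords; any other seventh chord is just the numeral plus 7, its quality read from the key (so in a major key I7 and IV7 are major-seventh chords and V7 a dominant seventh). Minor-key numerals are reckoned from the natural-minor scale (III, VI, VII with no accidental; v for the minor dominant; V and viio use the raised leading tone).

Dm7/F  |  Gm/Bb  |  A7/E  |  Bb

i65 - iv6 - V43 - VI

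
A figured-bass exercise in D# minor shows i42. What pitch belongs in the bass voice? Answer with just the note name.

C#

i in D# minor has root D#; the chord is D#-F#-A#-C#.
The figure 42 means third inversion — the seventh is in the bass.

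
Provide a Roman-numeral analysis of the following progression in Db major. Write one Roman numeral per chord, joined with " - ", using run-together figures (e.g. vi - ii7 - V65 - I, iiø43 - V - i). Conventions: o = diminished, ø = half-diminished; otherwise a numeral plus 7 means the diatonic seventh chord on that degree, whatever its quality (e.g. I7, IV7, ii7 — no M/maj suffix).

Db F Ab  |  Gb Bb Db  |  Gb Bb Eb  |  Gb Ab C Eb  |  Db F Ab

I - IV - ii6 - V42 - I

Db-F-Ab: root Db is the tonic; major triad there is I.
Gb-Bb-Db: major triad on Gb = scale degree 4 → IV.
Gb-Bb-Eb: root Eb is the supertonic; minor triad there is ii6.
Gb-Ab-C-Eb: dominant seventh chord on Ab = scale degree 5 → V42.
Db-F-Ab has root Db, degree 1 in Db major, so I.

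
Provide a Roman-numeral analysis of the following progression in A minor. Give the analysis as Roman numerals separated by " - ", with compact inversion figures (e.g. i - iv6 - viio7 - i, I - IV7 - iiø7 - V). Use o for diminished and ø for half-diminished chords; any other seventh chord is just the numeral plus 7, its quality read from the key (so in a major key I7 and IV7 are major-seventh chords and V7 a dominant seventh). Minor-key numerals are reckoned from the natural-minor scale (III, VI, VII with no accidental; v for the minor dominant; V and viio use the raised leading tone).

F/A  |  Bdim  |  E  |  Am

F/A: major triad on F = scale degree 6 → VI6.
Bdim has root B, degree 2 in A minor, so iio.
E: major triad on E = scale degree 5 → V.
Am has root A, degree 1 in A minor, so i.

VI6 - iio - V - i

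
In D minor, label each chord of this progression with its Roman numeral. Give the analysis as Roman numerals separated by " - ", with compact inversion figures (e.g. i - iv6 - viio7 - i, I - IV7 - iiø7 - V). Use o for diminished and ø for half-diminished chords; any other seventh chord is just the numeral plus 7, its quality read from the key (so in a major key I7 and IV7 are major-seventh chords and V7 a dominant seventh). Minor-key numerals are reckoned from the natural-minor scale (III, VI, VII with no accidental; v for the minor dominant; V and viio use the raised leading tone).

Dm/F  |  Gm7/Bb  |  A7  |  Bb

i6 - iv65 - V7 - VI

Dm/F has root D, degree 1 in D minor, so i6.
Gm7/Bb: root G is the subdominant; minor seventh chord there is iv65.
A7: root A is the dominant; dominant seventh chord there is V7.
Bb: root Bb is the submediant; major triad there is VI.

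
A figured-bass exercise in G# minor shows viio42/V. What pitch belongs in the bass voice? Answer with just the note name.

The applied chord viio42/V is rooted on C##: C##-E#-G#-B.
The figure 42 means third inversion — the seventh is in the bass.

B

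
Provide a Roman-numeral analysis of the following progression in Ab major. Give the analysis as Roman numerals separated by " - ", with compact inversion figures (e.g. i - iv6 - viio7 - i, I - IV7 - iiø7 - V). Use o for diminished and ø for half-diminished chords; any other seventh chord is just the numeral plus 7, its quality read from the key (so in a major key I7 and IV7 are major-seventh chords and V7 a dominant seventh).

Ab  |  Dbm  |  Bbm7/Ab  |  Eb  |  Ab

Ab: root Ab is the tonic; major triad there is I.
Dbm: Db with this quality isn't in the key; it's iv, borrowed from the parallel minor.
Bbm7/Ab has root Bb, degree 2 in Ab major, so ii42.
Eb: root Eb is the dominant; major triad there is V.
Ab has root Ab, degree 1 in Ab major, so I.

I - iv - ii42 - V - I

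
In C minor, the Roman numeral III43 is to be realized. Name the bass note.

Bb

III in C minor has root Eb; the chord is Eb-G-Bb-D.
The figure 43 means second inversion — the fifth is in the bass.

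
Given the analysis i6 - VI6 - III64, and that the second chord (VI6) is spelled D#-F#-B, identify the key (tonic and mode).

The chord B/D# is a major triad rooted on B; its label is VI6.
Counting down 5 scale steps from B places the tonic on D#; a major triad on degree 6 is diatonic only in minor.

D# minor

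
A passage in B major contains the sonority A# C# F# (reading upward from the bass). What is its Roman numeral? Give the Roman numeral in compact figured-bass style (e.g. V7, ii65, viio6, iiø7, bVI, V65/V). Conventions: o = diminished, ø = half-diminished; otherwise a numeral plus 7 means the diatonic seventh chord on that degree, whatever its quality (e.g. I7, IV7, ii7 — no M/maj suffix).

V6

The pitches F#-A#-C# form a major triad rooted on F#.
F# is scale degree 5 in B major, and a major triad on that degree is written V.
With A# in the bass the chord is in first inversion, so the figured bass is 6.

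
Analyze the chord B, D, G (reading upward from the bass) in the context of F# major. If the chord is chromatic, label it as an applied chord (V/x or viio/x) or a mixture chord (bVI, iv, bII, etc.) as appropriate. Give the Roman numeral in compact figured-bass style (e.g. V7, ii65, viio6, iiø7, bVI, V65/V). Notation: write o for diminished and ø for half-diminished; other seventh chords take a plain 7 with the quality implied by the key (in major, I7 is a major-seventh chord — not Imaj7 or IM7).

The pitches G-B-D form a major triad rooted on G.
G is the lowered second degree of F# major (diatonic 2 would be G#). This is the Neapolitan sixth — a major triad on the lowered second degree, here in its customary first inversion.
With B in the bass the chord is in first inversion, so the figured bass is 6.

bII6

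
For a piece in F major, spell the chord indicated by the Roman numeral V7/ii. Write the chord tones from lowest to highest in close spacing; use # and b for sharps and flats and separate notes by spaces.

D F# A C

V7/ii is a secondary dominant — the dominant seventh of ii. ii in F major is G, so the applied chord's root is D, a perfect fifth above.
Building a dominant seventh chord on D gives D-F#-A-C.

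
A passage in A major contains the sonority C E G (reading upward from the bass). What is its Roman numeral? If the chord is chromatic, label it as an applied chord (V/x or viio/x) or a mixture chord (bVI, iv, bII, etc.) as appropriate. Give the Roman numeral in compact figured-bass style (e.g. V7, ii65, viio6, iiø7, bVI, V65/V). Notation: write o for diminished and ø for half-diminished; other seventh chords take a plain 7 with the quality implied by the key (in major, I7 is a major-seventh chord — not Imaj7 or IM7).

bIII

The pitches C-E-G form a major triad rooted on C.
C is the lowered third degree of A major (diatonic 3 would be C#). This is a major triad on the lowered third degree, borrowed from the parallel minor.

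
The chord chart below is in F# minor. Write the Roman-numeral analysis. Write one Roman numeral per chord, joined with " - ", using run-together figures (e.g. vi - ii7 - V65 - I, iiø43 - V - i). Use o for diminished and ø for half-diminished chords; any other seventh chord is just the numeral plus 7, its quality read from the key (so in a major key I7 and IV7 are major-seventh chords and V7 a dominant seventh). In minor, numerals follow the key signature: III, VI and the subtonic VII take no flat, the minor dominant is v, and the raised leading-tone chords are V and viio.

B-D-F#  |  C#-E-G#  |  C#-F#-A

iv - v - i64

B-D-F# has root B, degree 4 in F# minor, so iv.
C#-E-G#: minor triad on C# = scale degree 5 → v.
C#-F#-A has root F#, degree 1 in F# minor, so i64.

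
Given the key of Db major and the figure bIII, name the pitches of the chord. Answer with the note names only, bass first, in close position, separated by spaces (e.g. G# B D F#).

Fb Ab Cb

Scale degree 3 in Db major is F; lowering it a half step gives Fb. bIII is a major triad on the lowered third degree, borrowed from the parallel minor.
So the chord is Fb-Ab-Cb, a major triad.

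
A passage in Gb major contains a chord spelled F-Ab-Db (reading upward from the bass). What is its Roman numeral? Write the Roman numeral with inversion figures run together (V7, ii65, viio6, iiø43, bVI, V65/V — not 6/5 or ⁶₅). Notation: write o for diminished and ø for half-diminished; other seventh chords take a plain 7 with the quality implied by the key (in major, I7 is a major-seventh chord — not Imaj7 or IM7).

Stacked in thirds the chord is Db-F-Ab: a major triad on Db.
Db is scale degree 5 in Gb major, and a major triad on that degree is written V.
With F in the bass the chord is in first inversion, so the figured bass is 6.

V6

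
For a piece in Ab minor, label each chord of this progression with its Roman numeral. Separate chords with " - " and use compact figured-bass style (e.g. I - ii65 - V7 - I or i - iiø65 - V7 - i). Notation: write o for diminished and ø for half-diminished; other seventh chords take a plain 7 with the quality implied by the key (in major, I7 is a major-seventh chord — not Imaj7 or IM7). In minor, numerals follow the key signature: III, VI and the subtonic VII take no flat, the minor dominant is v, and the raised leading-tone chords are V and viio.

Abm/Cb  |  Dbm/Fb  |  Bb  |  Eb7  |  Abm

Abm/Cb: minor triad on Ab = scale degree 1 → i6.
Dbm/Fb has root Db, degree 4 in Ab minor, so iv6.
Bb: a major triad on Bb, the applied dominant of V → V/V.
Eb7 has root Eb, degree 5 in Ab minor, so V7.
Abm: minor triad on Ab = scale degree 1 → i.

i6 - iv6 - V/V - V7 - i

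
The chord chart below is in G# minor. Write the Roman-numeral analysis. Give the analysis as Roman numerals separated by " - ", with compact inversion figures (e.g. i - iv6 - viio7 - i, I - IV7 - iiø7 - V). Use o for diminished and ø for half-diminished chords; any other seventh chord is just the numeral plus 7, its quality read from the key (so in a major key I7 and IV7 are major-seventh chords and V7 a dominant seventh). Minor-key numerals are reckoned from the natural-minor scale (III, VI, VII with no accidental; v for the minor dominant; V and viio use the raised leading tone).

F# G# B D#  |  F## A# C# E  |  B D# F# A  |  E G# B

F#-G#-B-D#: root G# is the tonic; minor seventh chord there is i42.
F##-A#-C#-E: fully diminished seventh chord on F## = scale degree 7 → viio7.
B-D#-F#-A is the secondary dominant of VI (dominant seventh chord on B): V7/VI.
E-G#-B: root E is the submediant; major triad there is VI.

i42 - viio7 - V7/VI - VI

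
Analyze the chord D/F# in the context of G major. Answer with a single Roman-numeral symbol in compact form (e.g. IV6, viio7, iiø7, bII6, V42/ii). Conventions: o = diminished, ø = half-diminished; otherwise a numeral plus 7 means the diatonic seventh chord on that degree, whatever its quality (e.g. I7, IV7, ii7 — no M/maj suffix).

V6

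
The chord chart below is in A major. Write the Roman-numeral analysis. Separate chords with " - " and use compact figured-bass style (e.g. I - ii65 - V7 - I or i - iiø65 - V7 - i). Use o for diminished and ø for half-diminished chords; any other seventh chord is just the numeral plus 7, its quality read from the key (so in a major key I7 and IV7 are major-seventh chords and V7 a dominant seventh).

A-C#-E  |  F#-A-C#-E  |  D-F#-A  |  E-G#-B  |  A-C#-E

A-C#-E has root A, degree 1 in A major, so I.
F#-A-C#-E: root F# is the submediant; minor seventh chord there is vi7.
D-F#-A: root D is the subdominant; major triad there is IV.
E-G#-B: root E is the dominant; major triad there is V.
A-C#-E: major triad on A = scale degree 1 → I.

I - vi7 - IV - V - I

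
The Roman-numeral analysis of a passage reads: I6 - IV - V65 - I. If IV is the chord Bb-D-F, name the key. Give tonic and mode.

F major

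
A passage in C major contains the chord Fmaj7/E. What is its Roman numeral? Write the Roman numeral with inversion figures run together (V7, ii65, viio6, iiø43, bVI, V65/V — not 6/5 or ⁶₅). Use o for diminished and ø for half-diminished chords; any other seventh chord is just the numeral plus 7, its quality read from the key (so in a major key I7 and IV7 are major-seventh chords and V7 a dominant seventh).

The pitches F-A-C-E form a major seventh chord rooted on F.
In C major, F is the subdominant; the diatonic major seventh chord there is IV7.
With E in the bass the chord is in third inversion, so the figured bass is 42.

IV42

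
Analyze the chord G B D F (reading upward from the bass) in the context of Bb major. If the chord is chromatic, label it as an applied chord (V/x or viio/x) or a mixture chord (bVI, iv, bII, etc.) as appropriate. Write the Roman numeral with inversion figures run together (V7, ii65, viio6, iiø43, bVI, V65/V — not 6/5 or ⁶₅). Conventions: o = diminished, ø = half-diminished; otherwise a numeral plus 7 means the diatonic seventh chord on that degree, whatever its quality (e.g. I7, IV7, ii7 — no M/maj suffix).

Stacked in thirds the chord is G-B-D-F: a dominant seventh chord on G.
G is not a diatonic chord root with this quality in Bb major, but it lies a perfect fifth above C (ii), so the chord functions as an applied dominant of ii.

V7/ii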